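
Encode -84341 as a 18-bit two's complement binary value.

1. Binary of +84341:  010100100101110101
2. Invert bits:     101011011010001010
3. Add 1:           101011011010001011

Answer: 101011011010001011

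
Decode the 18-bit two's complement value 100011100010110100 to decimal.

MSB is 1, so the value is negative. Find the magnitude:
1. Invert bits:  011100011101001011
2. Add 1:        011100011101001100  = 116556
3. Apply sign:   -116556

Answer: -116556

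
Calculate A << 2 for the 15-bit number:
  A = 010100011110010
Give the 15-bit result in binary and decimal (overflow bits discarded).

Shift left by 2: drop the top 2 bit(s), append 2 zero(s) on the right.
  010100011110010  ->  discard [01], keep [0100011110010], append 00
= 010001111001000

Answer: 010001111001000 (9160)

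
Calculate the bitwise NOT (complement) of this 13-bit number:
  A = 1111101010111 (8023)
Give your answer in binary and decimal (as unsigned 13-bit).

Flip each bit (0->1, 1->0):
  1111101010111
  0000010101000

Answer: 0000010101000 (168)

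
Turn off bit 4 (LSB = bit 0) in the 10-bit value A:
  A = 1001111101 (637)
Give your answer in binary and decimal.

Mask = ~(1 << 4) = 1111101111
Bit 4 of A is 1, so AND-ing with the mask clears it to 0.
  1001111101
& 1111101111
------------
  1001101101

Answer: 1001101101 (621)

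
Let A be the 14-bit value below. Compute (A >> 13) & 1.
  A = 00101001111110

Bit 13 is the 14th from the right.
  00101001111110
  ^
That bit is 0.

Answer: 0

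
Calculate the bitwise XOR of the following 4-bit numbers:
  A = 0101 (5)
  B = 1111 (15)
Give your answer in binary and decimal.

Apply ^ to each column (1 where bits differ):
  0101
^ 1111
------
  1010

Answer: 1010 (10)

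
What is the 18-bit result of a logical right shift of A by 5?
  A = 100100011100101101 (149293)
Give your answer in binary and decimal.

Logical shift right by 5: drop the bottom 5 bit(s), prepend 5 zero(s) on the left.
  100100011100101101  ->  keep [1001000111001], discard [01101], prepend 00000
= 000001001000111001

Answer: 000001001000111001 (4665)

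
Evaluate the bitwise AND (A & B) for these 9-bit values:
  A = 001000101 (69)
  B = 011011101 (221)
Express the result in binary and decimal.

Apply & to each column (1 only where both bits are 1):
  001000101
& 011011101
-----------
  001000101

Answer: 001000101 (69)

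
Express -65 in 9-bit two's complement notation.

1. Binary of +65:  001000001
2. Invert bits:     110111110
3. Add 1:           110111111

Answer: 110111111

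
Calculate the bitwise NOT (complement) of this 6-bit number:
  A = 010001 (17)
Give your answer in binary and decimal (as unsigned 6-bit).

Flip each bit (0->1, 1->0):
  010001
  101110

Answer: 101110 (46)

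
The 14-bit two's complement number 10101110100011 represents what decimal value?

MSB is 1, so the value is negative. Find the magnitude:
1. Invert bits:  01010001011100
2. Add 1:        01010001011101  = 5213
3. Apply sign:   -5213

Answer: -5213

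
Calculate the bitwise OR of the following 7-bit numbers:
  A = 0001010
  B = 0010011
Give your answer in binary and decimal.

Apply | to each column (1 where either bit is 1):
  0001010
| 0010011
---------
  0011011

Answer: 0011011 (27)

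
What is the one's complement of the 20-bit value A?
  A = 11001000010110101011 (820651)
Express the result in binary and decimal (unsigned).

Flip each bit (0->1, 1->0):
  11001000010110101011
  00110111101001010100

Answer: 00110111101001010100 (227924)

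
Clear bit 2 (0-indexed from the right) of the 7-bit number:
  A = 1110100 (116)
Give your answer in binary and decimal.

Mask = ~(1 << 2) = 1111011
Bit 2 of A is 1, so AND-ing with the mask clears it to 0.
  1110100
& 1111011
---------
  1110000

Answer: 1110000 (112)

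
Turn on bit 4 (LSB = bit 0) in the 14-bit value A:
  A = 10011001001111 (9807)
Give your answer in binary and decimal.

Mask = 1 << 4 = 00000000010000
Bit 4 of A is 0, so OR-ing with the mask flips it to 1.
  10011001001111
| 00000000010000
----------------
  10011001011111

Answer: 10011001011111 (9823)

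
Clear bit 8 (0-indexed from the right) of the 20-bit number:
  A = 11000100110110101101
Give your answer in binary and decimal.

Mask = ~(1 << 8) = 11111111111011111111
Bit 8 of A is 1, so AND-ing with the mask clears it to 0.
  11000100110110101101
& 11111111111011111111
----------------------
  11000100110010101101

Answer: 11000100110010101101 (806061)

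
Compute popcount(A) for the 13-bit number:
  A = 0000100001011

0000100001011
1-bits at positions (from bit 0 = LSB): 0, 1, 3, 8
Count = 4

Answer: 4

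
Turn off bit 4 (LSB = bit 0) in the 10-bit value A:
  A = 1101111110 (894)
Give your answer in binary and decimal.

Mask = ~(1 << 4) = 1111101111
Bit 4 of A is 1, so AND-ing with the mask clears it to 0.
  1101111110
& 1111101111
------------
  1101101110

Answer: 1101101110 (878)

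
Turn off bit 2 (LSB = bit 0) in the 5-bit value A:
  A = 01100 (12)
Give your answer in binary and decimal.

Mask = ~(1 << 2) = 11011
Bit 2 of A is 1, so AND-ing with the mask clears it to 0.
  01100
& 11011
-------
  01000

Answer: 01000 (8)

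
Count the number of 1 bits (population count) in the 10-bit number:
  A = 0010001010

0010001010
1-bits at positions (from bit 0 = LSB): 1, 3, 7
Count = 3

Answer: 3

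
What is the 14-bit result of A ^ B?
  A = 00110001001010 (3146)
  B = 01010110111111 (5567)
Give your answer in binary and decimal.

Apply ^ to each column (1 where bits differ):
  00110001001010
^ 01010110111111
----------------
  01100111110101

Answer: 01100111110101 (6645)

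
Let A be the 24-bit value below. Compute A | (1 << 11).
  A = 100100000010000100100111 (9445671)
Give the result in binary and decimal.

Mask = 1 << 11 = 000000000000100000000000
Bit 11 of A is 0, so OR-ing with the mask flips it to 1.
  100100000010000100100111
| 000000000000100000000000
--------------------------
  100100000010100100100111

Answer: 100100000010100100100111 (9447719)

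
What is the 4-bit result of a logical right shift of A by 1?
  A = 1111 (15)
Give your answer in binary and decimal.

Logical shift right by 1: drop the bottom 1 bit(s), prepend 1 zero(s) on the left.
  1111  ->  keep [111], discard [1], prepend 0
= 0111

Answer: 0111 (7)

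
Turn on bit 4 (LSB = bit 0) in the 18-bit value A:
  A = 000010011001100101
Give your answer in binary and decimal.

Mask = 1 << 4 = 000000000000010000
Bit 4 of A is 0, so OR-ing with the mask flips it to 1.
  000010011001100101
| 000000000000010000
--------------------
  000010011001110101

Answer: 000010011001110101 (9845)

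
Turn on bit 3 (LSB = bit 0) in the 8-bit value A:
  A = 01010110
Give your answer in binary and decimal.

Mask = 1 << 3 = 00001000
Bit 3 of A is 0, so OR-ing with the mask flips it to 1.
  01010110
| 00001000
----------
  01011110

Answer: 01011110 (94)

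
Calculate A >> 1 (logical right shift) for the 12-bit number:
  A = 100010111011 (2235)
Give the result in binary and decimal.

Logical shift right by 1: drop the bottom 1 bit(s), prepend 1 zero(s) on the left.
  100010111011  ->  keep [10001011101], discard [1], prepend 0
= 010001011101

Answer: 010001011101 (1117)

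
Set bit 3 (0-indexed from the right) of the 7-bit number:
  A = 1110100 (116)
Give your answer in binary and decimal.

Mask = 1 << 3 = 0001000
Bit 3 of A is 0, so OR-ing with the mask flips it to 1.
  1110100
| 0001000
---------
  1111100

Answer: 1111100 (124)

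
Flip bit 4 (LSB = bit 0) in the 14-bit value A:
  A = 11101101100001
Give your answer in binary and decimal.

Mask = 1 << 4 = 00000000010000
Bit 4 of A is 0; XOR with the mask flips it to 1.
  11101101100001
^ 00000000010000
----------------
  11101101110001

Answer: 11101101110001 (15217)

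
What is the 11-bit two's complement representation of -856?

1. Binary of +856:  01101011000
2. Invert bits:     10010100111
3. Add 1:           10010101000

Answer: 10010101000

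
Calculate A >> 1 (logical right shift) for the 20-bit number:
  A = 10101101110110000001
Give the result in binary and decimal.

Logical shift right by 1: drop the bottom 1 bit(s), prepend 1 zero(s) on the left.
  10101101110110000001  ->  keep [1010110111011000000], discard [1], prepend 0
= 01010110111011000000

Answer: 01010110111011000000 (356032)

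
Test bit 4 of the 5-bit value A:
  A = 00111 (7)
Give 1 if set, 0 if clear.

Bit 4 is the 5th from the right.
  00111
  ^
That bit is 0.

Answer: 0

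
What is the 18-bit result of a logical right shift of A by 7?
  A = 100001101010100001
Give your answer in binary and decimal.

Logical shift right by 7: drop the bottom 7 bit(s), prepend 7 zero(s) on the left.
  100001101010100001  ->  keep [10000110101], discard [0100001], prepend 0000000
= 000000010000110101

Answer: 000000010000110101 (1077)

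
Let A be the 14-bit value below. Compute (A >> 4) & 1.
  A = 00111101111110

Bit 4 is the 5th from the right.
  00111101111110
           ^
That bit is 1.

Answer: 1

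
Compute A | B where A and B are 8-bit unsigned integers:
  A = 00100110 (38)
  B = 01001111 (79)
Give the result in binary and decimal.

Apply | to each column (1 where either bit is 1):
  00100110
| 01001111
----------
  01101111

Answer: 01101111 (111)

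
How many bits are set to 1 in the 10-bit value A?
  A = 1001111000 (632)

1001111000
1-bits at positions (from bit 0 = LSB): 3, 4, 5, 6, 9
Count = 5

Answer: 5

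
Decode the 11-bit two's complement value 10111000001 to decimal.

MSB is 1, so the value is negative. Find the magnitude:
1. Invert bits:  01000111110
2. Add 1:        01000111111  = 575
3. Apply sign:   -575

Answer: -575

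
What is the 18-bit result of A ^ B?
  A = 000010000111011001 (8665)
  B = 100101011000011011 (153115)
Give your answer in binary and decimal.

Apply ^ to each column (1 where bits differ):
  000010000111011001
^ 100101011000011011
--------------------
  100111011111000010

Answer: 100111011111000010 (161730)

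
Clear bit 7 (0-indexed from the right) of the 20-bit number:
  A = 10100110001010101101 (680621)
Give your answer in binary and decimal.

Mask = ~(1 << 7) = 11111111111101111111
Bit 7 of A is 1, so AND-ing with the mask clears it to 0.
  10100110001010101101
& 11111111111101111111
----------------------
  10100110001000101101

Answer: 10100110001000101101 (680493)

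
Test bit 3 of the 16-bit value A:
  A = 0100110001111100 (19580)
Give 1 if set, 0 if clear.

Bit 3 is the 4th from the right.
  0100110001111100
              ^
That bit is 1.

Answer: 1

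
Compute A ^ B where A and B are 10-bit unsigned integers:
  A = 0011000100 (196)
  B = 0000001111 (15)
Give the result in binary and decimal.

Apply ^ to each column (1 where bits differ):
  0011000100
^ 0000001111
------------
  0011001011

Answer: 0011001011 (203)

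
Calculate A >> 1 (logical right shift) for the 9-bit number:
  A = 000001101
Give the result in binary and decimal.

Logical shift right by 1: drop the bottom 1 bit(s), prepend 1 zero(s) on the left.
  000001101  ->  keep [00000110], discard [1], prepend 0
= 000000110

Answer: 000000110 (6)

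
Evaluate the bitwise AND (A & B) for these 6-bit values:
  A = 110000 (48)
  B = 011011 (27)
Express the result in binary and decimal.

Apply & to each column (1 only where both bits are 1):
  110000
& 011011
--------
  010000

Answer: 010000 (16)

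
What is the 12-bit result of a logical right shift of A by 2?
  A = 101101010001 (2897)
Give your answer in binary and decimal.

Logical shift right by 2: drop the bottom 2 bit(s), prepend 2 zero(s) on the left.
  101101010001  ->  keep [1011010100], discard [01], prepend 00
= 001011010100

Answer: 001011010100 (724)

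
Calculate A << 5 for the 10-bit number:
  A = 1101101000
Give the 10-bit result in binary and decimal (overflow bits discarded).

Shift left by 5: drop the top 5 bit(s), append 5 zero(s) on the right.
  1101101000  ->  discard [11011], keep [01000], append 00000
= 0100000000

Answer: 0100000000 (256)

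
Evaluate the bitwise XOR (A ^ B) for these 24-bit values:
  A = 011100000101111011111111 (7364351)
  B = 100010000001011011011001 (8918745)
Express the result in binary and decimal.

Apply ^ to each column (1 where bits differ):
  011100000101111011111111
^ 100010000001011011011001
--------------------------
  111110000100100000100110

Answer: 111110000100100000100110 (16271398)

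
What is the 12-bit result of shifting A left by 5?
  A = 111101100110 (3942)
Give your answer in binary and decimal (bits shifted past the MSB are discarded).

Shift left by 5: drop the top 5 bit(s), append 5 zero(s) on the right.
  111101100110  ->  discard [11110], keep [1100110], append 00000
= 110011000000

Answer: 110011000000 (3264)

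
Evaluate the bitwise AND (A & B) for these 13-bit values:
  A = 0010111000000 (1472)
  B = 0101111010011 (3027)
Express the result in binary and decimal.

Apply & to each column (1 only where both bits are 1):
  0010111000000
& 0101111010011
---------------
  0000111000000

Answer: 0000111000000 (448)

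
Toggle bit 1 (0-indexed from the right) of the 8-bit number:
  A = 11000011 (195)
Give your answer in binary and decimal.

Mask = 1 << 1 = 00000010
Bit 1 of A is 1; XOR with the mask flips it to 0.
  11000011
^ 00000010
----------
  11000001

Answer: 11000001 (193)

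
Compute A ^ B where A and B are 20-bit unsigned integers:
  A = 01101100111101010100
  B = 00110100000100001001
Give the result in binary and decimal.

Apply ^ to each column (1 where bits differ):
  01101100111101010100
^ 00110100000100001001
----------------------
  01011000111001011101

Answer: 01011000111001011101 (364125)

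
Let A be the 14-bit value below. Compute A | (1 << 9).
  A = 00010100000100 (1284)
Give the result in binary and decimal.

Mask = 1 << 9 = 00001000000000
Bit 9 of A is 0, so OR-ing with the mask flips it to 1.
  00010100000100
| 00001000000000
----------------
  00011100000100

Answer: 00011100000100 (1796)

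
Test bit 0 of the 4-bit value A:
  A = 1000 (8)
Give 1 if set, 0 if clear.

Bit 0 is the 1st from the right.
  1000
     ^
That bit is 0.

Answer: 0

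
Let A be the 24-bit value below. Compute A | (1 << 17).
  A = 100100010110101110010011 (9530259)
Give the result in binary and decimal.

Mask = 1 << 17 = 000000100000000000000000
Bit 17 of A is 0, so OR-ing with the mask flips it to 1.
  100100010110101110010011
| 000000100000000000000000
--------------------------
  100100110110101110010011

Answer: 100100110110101110010011 (9661331)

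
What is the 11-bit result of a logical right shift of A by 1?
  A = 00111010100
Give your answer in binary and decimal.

Logical shift right by 1: drop the bottom 1 bit(s), prepend 1 zero(s) on the left.
  00111010100  ->  keep [0011101010], discard [0], prepend 0
= 00011101010

Answer: 00011101010 (234)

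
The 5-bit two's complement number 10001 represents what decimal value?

MSB is 1, so the value is negative. Find the magnitude:
1. Invert bits:  01110
2. Add 1:        01111  = 15
3. Apply sign:   -15

Answer: -15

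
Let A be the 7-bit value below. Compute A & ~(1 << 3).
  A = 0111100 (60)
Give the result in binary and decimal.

Mask = ~(1 << 3) = 1110111
Bit 3 of A is 1, so AND-ing with the mask clears it to 0.
  0111100
& 1110111
---------
  0110100

Answer: 0110100 (52)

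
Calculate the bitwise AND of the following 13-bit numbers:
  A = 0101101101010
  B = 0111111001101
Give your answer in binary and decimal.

Apply & to each column (1 only where both bits are 1):
  0101101101010
& 0111111001101
---------------
  0101101001000

Answer: 0101101001000 (2888)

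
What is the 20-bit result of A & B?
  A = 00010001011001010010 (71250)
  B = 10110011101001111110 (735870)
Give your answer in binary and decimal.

Apply & to each column (1 only where both bits are 1):
  00010001011001010010
& 10110011101001111110
----------------------
  00010001001001010010

Answer: 00010001001001010010 (70226)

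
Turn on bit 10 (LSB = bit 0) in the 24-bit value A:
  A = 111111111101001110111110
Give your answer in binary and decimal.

Mask = 1 << 10 = 000000000000010000000000
Bit 10 of A is 0, so OR-ing with the mask flips it to 1.
  111111111101001110111110
| 000000000000010000000000
--------------------------
  111111111101011110111110

Answer: 111111111101011110111110 (16766910)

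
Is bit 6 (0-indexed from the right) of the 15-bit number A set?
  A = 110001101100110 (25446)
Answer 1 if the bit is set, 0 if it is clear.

Bit 6 is the 7th from the right.
  110001101100110
          ^
That bit is 1.

Answer: 1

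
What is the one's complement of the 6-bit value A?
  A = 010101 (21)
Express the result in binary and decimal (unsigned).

Flip each bit (0->1, 1->0):
  010101
  101010

Answer: 101010 (42)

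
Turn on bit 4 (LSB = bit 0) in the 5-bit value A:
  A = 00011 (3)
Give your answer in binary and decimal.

Mask = 1 << 4 = 10000
Bit 4 of A is 0, so OR-ing with the mask flips it to 1.
  00011
| 10000
-------
  10011

Answer: 10011 (19)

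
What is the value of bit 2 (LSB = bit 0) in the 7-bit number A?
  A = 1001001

Bit 2 is the 3rd from the right.
  1001001
      ^
That bit is 0.

Answer: 0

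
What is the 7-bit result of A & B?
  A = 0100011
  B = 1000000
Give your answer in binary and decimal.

Apply & to each column (1 only where both bits are 1):
  0100011
& 1000000
---------
  0000000

Answer: 0000000 (0)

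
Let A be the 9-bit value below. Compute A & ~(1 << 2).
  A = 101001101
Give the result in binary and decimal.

Mask = ~(1 << 2) = 111111011
Bit 2 of A is 1, so AND-ing with the mask clears it to 0.
  101001101
& 111111011
-----------
  101001001

Answer: 101001001 (329)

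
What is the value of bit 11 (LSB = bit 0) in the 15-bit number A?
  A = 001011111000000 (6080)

Bit 11 is the 12th from the right.
  001011111000000
     ^
That bit is 0.

Answer: 0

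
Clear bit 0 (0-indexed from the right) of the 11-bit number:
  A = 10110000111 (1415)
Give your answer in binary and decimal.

Mask = ~(1 << 0) = 11111111110
Bit 0 of A is 1, so AND-ing with the mask clears it to 0.
  10110000111
& 11111111110
-------------
  10110000110

Answer: 10110000110 (1414)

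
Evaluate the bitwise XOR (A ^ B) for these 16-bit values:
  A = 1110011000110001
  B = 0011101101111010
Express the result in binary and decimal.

Apply ^ to each column (1 where bits differ):
  1110011000110001
^ 0011101101111010
------------------
  1101110101001011

Answer: 1101110101001011 (56651)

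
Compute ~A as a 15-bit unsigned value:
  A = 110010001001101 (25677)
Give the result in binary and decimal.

Flip each bit (0->1, 1->0):
  110010001001101
  001101110110010

Answer: 001101110110010 (7090)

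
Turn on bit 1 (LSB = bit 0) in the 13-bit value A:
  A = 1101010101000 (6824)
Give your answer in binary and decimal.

Mask = 1 << 1 = 0000000000010
Bit 1 of A is 0, so OR-ing with the mask flips it to 1.
  1101010101000
| 0000000000010
---------------
  1101010101010

Answer: 1101010101010 (6826)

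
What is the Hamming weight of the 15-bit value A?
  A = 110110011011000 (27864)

110110011011000
1-bits at positions (from bit 0 = LSB): 3, 4, 6, 7, 10, 11, 13, 14
Count = 8

Answer: 8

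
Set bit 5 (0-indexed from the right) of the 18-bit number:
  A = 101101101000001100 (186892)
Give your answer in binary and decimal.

Mask = 1 << 5 = 000000000000100000
Bit 5 of A is 0, so OR-ing with the mask flips it to 1.
  101101101000001100
| 000000000000100000
--------------------
  101101101000101100

Answer: 101101101000101100 (186924)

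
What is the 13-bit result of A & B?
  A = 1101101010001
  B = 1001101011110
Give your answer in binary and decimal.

Apply & to each column (1 only where both bits are 1):
  1101101010001
& 1001101011110
---------------
  1001101010000

Answer: 1001101010000 (4944)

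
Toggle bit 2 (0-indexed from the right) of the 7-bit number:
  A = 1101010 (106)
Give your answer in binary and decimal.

Mask = 1 << 2 = 0000100
Bit 2 of A is 0; XOR with the mask flips it to 1.
  1101010
^ 0000100
---------
  1101110

Answer: 1101110 (110)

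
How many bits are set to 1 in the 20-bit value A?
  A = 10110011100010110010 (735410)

10110011100010110010
1-bits at positions (from bit 0 = LSB): 1, 4, 5, 7, 11, 12, 13, 16, 17, 19
Count = 10

Answer: 10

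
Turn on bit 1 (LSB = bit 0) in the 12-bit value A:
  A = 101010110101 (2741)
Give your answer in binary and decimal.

Mask = 1 << 1 = 000000000010
Bit 1 of A is 0, so OR-ing with the mask flips it to 1.
  101010110101
| 000000000010
--------------
  101010110111

Answer: 101010110111 (2743)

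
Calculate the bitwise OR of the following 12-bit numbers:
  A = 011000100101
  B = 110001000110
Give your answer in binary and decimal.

Apply | to each column (1 where either bit is 1):
  011000100101
| 110001000110
--------------
  111001100111

Answer: 111001100111 (3687)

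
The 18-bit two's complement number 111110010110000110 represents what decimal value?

MSB is 1, so the value is negative. Find the magnitude:
1. Invert bits:  000001101001111001
2. Add 1:        000001101001111010  = 6778
3. Apply sign:   -6778

Answer: -6778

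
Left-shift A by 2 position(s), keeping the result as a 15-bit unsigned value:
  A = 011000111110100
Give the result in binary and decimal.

Shift left by 2: drop the top 2 bit(s), append 2 zero(s) on the right.
  011000111110100  ->  discard [01], keep [1000111110100], append 00
= 100011111010000

Answer: 100011111010000 (18384)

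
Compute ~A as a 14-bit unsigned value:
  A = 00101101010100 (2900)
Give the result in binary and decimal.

Flip each bit (0->1, 1->0):
  00101101010100
  11010010101011

Answer: 11010010101011 (13483)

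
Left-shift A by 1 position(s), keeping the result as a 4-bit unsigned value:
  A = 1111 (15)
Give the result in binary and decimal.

Shift left by 1: drop the top 1 bit(s), append 1 zero(s) on the right.
  1111  ->  discard [1], keep [111], append 0
= 1110

Answer: 1110 (14)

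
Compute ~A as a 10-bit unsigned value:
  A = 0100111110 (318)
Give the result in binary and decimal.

Flip each bit (0->1, 1->0):
  0100111110
  1011000001

Answer: 1011000001 (705)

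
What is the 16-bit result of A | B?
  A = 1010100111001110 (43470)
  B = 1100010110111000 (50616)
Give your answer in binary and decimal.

Apply | to each column (1 where either bit is 1):
  1010100111001110
| 1100010110111000
------------------
  1110110111111110

Answer: 1110110111111110 (60926)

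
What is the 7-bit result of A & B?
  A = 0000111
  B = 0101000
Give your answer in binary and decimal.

Apply & to each column (1 only where both bits are 1):
  0000111
& 0101000
---------
  0000000

Answer: 0000000 (0)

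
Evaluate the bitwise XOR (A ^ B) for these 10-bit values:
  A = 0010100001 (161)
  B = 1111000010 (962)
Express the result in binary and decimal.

Apply ^ to each column (1 where bits differ):
  0010100001
^ 1111000010
------------
  1101100011

Answer: 1101100011 (867)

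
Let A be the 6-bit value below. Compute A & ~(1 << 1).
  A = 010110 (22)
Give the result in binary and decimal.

Mask = ~(1 << 1) = 111101
Bit 1 of A is 1, so AND-ing with the mask clears it to 0.
  010110
& 111101
--------
  010100

Answer: 010100 (20)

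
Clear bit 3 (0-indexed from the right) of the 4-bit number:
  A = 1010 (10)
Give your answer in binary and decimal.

Mask = ~(1 << 3) = 0111
Bit 3 of A is 1, so AND-ing with the mask clears it to 0.
  1010
& 0111
------
  0010

Answer: 0010 (2)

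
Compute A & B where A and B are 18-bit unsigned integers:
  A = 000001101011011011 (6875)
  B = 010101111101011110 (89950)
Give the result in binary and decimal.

Apply & to each column (1 only where both bits are 1):
  000001101011011011
& 010101111101011110
--------------------
  000001101001011010

Answer: 000001101001011010 (6746)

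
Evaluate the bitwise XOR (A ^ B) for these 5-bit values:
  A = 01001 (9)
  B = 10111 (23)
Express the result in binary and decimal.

Apply ^ to each column (1 where bits differ):
  01001
^ 10111
-------
  11110

Answer: 11110 (30)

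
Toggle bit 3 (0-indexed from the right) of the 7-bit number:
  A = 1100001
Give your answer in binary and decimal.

Mask = 1 << 3 = 0001000
Bit 3 of A is 0; XOR with the mask flips it to 1.
  1100001
^ 0001000
---------
  1101001

Answer: 1101001 (105)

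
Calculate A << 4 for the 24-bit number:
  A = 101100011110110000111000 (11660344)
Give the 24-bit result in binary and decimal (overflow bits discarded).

Shift left by 4: drop the top 4 bit(s), append 4 zero(s) on the right.
  101100011110110000111000  ->  discard [1011], keep [00011110110000111000], append 0000
= 000111101100001110000000

Answer: 000111101100001110000000 (2016128)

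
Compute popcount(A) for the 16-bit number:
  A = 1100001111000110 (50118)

1100001111000110
1-bits at positions (from bit 0 = LSB): 1, 2, 6, 7, 8, 9, 14, 15
Count = 8

Answer: 8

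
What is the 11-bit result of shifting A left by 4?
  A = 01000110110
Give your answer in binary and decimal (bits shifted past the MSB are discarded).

Shift left by 4: drop the top 4 bit(s), append 4 zero(s) on the right.
  01000110110  ->  discard [0100], keep [0110110], append 0000
= 01101100000

Answer: 01101100000 (864)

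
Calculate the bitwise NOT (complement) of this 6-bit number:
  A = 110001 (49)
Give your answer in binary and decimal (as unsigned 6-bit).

Flip each bit (0->1, 1->0):
  110001
  001110

Answer: 001110 (14)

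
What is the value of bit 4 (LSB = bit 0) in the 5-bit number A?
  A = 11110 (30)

Bit 4 is the 5th from the right.
  11110
  ^
That bit is 1.

Answer: 1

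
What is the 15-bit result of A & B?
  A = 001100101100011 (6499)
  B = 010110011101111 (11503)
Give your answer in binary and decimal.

Apply & to each column (1 only where both bits are 1):
  001100101100011
& 010110011101111
-----------------
  000100001100011

Answer: 000100001100011 (2147)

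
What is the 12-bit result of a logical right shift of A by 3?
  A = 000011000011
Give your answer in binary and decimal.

Logical shift right by 3: drop the bottom 3 bit(s), prepend 3 zero(s) on the left.
  000011000011  ->  keep [000011000], discard [011], prepend 000
= 000000011000

Answer: 000000011000 (24)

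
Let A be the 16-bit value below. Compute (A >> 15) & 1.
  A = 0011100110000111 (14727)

Bit 15 is the 16th from the right.
  0011100110000111
  ^
That bit is 0.

Answer: 0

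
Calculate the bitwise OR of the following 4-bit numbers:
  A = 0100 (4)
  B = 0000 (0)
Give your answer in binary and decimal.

Apply | to each column (1 where either bit is 1):
  0100
| 0000
------
  0100

Answer: 0100 (4)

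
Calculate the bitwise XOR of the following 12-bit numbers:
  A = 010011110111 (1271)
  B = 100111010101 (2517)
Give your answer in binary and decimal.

Apply ^ to each column (1 where bits differ):
  010011110111
^ 100111010101
--------------
  110100100010

Answer: 110100100010 (3362)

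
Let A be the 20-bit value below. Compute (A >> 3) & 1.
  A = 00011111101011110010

Bit 3 is the 4th from the right.
  00011111101011110010
                  ^
That bit is 0.

Answer: 0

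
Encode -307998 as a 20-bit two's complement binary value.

1. Binary of +307998:  01001011001100011110
2. Invert bits:     10110100110011100001
3. Add 1:           10110100110011100010

Answer: 10110100110011100010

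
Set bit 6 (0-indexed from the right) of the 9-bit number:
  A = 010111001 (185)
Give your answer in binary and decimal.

Mask = 1 << 6 = 001000000
Bit 6 of A is 0, so OR-ing with the mask flips it to 1.
  010111001
| 001000000
-----------
  011111001

Answer: 011111001 (249)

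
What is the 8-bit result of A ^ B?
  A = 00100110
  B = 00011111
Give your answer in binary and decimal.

Apply ^ to each column (1 where bits differ):
  00100110
^ 00011111
----------
  00111001

Answer: 00111001 (57)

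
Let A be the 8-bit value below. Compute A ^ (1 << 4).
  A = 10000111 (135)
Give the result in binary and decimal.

Mask = 1 << 4 = 00010000
Bit 4 of A is 0; XOR with the mask flips it to 1.
  10000111
^ 00010000
----------
  10010111

Answer: 10010111 (151)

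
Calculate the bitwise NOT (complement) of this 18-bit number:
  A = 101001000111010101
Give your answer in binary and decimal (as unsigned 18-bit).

Flip each bit (0->1, 1->0):
  101001000111010101
  010110111000101010

Answer: 010110111000101010 (93738)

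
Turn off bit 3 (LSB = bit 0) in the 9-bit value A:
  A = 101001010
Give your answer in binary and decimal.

Mask = ~(1 << 3) = 111110111
Bit 3 of A is 1, so AND-ing with the mask clears it to 0.
  101001010
& 111110111
-----------
  101000010

Answer: 101000010 (322)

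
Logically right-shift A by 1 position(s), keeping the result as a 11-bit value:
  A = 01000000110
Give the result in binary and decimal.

Logical shift right by 1: drop the bottom 1 bit(s), prepend 1 zero(s) on the left.
  01000000110  ->  keep [0100000011], discard [0], prepend 0
= 00100000011

Answer: 00100000011 (259)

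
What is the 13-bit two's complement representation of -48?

1. Binary of +48:  0000000110000
2. Invert bits:     1111111001111
3. Add 1:           1111111010000

Answer: 1111111010000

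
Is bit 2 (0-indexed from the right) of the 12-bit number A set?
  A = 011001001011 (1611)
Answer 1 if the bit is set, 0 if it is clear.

Bit 2 is the 3rd from the right.
  011001001011
           ^
That bit is 0.

Answer: 0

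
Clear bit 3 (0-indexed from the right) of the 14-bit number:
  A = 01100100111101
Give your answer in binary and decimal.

Mask = ~(1 << 3) = 11111111110111
Bit 3 of A is 1, so AND-ing with the mask clears it to 0.
  01100100111101
& 11111111110111
----------------
  01100100110101

Answer: 01100100110101 (6453)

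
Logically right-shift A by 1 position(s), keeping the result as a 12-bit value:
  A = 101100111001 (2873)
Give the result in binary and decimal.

Logical shift right by 1: drop the bottom 1 bit(s), prepend 1 zero(s) on the left.
  101100111001  ->  keep [10110011100], discard [1], prepend 0
= 010110011100

Answer: 010110011100 (1436)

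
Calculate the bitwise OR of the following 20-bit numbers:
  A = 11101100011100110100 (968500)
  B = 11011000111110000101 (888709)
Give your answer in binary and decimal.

Apply | to each column (1 where either bit is 1):
  11101100011100110100
| 11011000111110000101
----------------------
  11111100111110110101

Answer: 11111100111110110101 (1036213)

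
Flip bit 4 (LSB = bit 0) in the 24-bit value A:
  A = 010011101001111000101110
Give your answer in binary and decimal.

Mask = 1 << 4 = 000000000000000000010000
Bit 4 of A is 0; XOR with the mask flips it to 1.
  010011101001111000101110
^ 000000000000000000010000
--------------------------
  010011101001111000111110

Answer: 010011101001111000111110 (5152318)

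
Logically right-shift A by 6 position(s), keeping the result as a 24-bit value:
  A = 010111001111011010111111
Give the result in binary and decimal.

Logical shift right by 6: drop the bottom 6 bit(s), prepend 6 zero(s) on the left.
  010111001111011010111111  ->  keep [010111001111011010], discard [111111], prepend 000000
= 000000010111001111011010

Answer: 000000010111001111011010 (95194)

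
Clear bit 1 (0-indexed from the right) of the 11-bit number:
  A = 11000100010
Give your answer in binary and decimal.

Mask = ~(1 << 1) = 11111111101
Bit 1 of A is 1, so AND-ing with the mask clears it to 0.
  11000100010
& 11111111101
-------------
  11000100000

Answer: 11000100000 (1568)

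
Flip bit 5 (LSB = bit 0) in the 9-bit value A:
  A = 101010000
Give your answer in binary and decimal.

Mask = 1 << 5 = 000100000
Bit 5 of A is 0; XOR with the mask flips it to 1.
  101010000
^ 000100000
-----------
  101110000

Answer: 101110000 (368)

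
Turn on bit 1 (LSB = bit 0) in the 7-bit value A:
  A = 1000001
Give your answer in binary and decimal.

Mask = 1 << 1 = 0000010
Bit 1 of A is 0, so OR-ing with the mask flips it to 1.
  1000001
| 0000010
---------
  1000011

Answer: 1000011 (67)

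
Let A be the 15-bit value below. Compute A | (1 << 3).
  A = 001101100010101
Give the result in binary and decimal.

Mask = 1 << 3 = 000000000001000
Bit 3 of A is 0, so OR-ing with the mask flips it to 1.
  001101100010101
| 000000000001000
-----------------
  001101100011101

Answer: 001101100011101 (6941)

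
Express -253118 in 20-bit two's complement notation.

1. Binary of +253118:  00111101110010111110
2. Invert bits:     11000010001101000001
3. Add 1:           11000010001101000010

Answer: 11000010001101000010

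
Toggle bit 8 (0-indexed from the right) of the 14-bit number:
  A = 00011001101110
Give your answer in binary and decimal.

Mask = 1 << 8 = 00000100000000
Bit 8 of A is 0; XOR with the mask flips it to 1.
  00011001101110
^ 00000100000000
----------------
  00011101101110

Answer: 00011101101110 (1902)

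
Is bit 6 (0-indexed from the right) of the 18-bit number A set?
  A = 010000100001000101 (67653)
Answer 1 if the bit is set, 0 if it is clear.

Bit 6 is the 7th from the right.
  010000100001000101
             ^
That bit is 1.

Answer: 1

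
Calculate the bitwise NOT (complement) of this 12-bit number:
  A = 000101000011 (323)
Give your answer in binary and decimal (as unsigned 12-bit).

Flip each bit (0->1, 1->0):
  000101000011
  111010111100

Answer: 111010111100 (3772)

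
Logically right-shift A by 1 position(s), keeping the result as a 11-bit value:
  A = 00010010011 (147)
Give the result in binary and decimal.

Logical shift right by 1: drop the bottom 1 bit(s), prepend 1 zero(s) on the left.
  00010010011  ->  keep [0001001001], discard [1], prepend 0
= 00001001001

Answer: 00001001001 (73)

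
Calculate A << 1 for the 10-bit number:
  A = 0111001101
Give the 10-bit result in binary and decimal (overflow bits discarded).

Shift left by 1: drop the top 1 bit(s), append 1 zero(s) on the right.
  0111001101  ->  discard [0], keep [111001101], append 0
= 1110011010

Answer: 1110011010 (922)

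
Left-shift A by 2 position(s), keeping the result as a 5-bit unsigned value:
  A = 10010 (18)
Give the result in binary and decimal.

Shift left by 2: drop the top 2 bit(s), append 2 zero(s) on the right.
  10010  ->  discard [10], keep [010], append 00
= 01000

Answer: 01000 (8)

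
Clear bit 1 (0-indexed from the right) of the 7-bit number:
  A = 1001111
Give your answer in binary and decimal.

Mask = ~(1 << 1) = 1111101
Bit 1 of A is 1, so AND-ing with the mask clears it to 0.
  1001111
& 1111101
---------
  1001101

Answer: 1001101 (77)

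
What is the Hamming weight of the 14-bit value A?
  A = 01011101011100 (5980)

01011101011100
1-bits at positions (from bit 0 = LSB): 2, 3, 4, 6, 8, 9, 10, 12
Count = 8

Answer: 8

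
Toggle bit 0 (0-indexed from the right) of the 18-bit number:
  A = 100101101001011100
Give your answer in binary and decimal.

Mask = 1 << 0 = 000000000000000001
Bit 0 of A is 0; XOR with the mask flips it to 1.
  100101101001011100
^ 000000000000000001
--------------------
  100101101001011101

Answer: 100101101001011101 (154205)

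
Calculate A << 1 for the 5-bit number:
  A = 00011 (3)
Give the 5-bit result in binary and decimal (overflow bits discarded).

Shift left by 1: drop the top 1 bit(s), append 1 zero(s) on the right.
  00011  ->  discard [0], keep [0011], append 0
= 00110

Answer: 00110 (6)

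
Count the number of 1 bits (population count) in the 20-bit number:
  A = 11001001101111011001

11001001101111011001
1-bits at positions (from bit 0 = LSB): 0, 3, 4, 6, 7, 8, 9, 11, 12, 15, 18, 19
Count = 12

Answer: 12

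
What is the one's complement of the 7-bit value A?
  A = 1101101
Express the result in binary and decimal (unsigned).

Flip each bit (0->1, 1->0):
  1101101
  0010010

Answer: 0010010 (18)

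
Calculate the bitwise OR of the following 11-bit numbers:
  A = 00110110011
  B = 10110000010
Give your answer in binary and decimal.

Apply | to each column (1 where either bit is 1):
  00110110011
| 10110000010
-------------
  10110110011

Answer: 10110110011 (1459)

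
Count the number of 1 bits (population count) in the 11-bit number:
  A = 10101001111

10101001111
1-bits at positions (from bit 0 = LSB): 0, 1, 2, 3, 6, 8, 10
Count = 7

Answer: 7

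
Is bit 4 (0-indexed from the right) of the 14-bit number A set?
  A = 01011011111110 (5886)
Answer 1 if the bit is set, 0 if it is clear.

Bit 4 is the 5th from the right.
  01011011111110
           ^
That bit is 1.

Answer: 1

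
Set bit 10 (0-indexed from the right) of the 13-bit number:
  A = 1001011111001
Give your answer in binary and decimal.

Mask = 1 << 10 = 0010000000000
Bit 10 of A is 0, so OR-ing with the mask flips it to 1.
  1001011111001
| 0010000000000
---------------
  1011011111001

Answer: 1011011111001 (5881)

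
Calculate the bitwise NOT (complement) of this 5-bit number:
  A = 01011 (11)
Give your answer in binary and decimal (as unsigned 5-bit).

Flip each bit (0->1, 1->0):
  01011
  10100

Answer: 10100 (20)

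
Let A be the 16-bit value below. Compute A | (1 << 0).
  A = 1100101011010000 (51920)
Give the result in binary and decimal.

Mask = 1 << 0 = 0000000000000001
Bit 0 of A is 0, so OR-ing with the mask flips it to 1.
  1100101011010000
| 0000000000000001
------------------
  1100101011010001

Answer: 1100101011010001 (51921)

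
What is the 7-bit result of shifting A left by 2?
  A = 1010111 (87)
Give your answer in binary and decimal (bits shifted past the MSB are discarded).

Shift left by 2: drop the top 2 bit(s), append 2 zero(s) on the right.
  1010111  ->  discard [10], keep [10111], append 00
= 1011100

Answer: 1011100 (92)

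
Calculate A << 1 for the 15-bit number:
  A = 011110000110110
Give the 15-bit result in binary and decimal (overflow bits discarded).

Shift left by 1: drop the top 1 bit(s), append 1 zero(s) on the right.
  011110000110110  ->  discard [0], keep [11110000110110], append 0
= 111100001101100

Answer: 111100001101100 (30828)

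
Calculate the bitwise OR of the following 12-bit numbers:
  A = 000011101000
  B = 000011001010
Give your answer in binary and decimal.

Apply | to each column (1 where either bit is 1):
  000011101000
| 000011001010
--------------
  000011101010

Answer: 000011101010 (234)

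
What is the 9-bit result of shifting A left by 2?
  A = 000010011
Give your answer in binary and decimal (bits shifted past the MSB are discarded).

Shift left by 2: drop the top 2 bit(s), append 2 zero(s) on the right.
  000010011  ->  discard [00], keep [0010011], append 00
= 001001100

Answer: 001001100 (76)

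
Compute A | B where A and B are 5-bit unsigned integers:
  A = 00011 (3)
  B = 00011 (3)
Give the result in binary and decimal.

Apply | to each column (1 where either bit is 1):
  00011
| 00011
-------
  00011

Answer: 00011 (3)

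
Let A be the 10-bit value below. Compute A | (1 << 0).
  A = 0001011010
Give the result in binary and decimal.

Mask = 1 << 0 = 0000000001
Bit 0 of A is 0, so OR-ing with the mask flips it to 1.
  0001011010
| 0000000001
------------
  0001011011

Answer: 0001011011 (91)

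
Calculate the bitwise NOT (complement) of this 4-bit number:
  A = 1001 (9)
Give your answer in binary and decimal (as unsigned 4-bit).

Flip each bit (0->1, 1->0):
  1001
  0110

Answer: 0110 (6)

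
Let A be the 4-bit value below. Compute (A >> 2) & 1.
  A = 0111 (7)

Bit 2 is the 3rd from the right.
  0111
   ^
That bit is 1.

Answer: 1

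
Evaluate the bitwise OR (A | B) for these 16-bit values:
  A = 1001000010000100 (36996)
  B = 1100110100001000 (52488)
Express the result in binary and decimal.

Apply | to each column (1 where either bit is 1):
  1001000010000100
| 1100110100001000
------------------
  1101110110001100

Answer: 1101110110001100 (56716)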